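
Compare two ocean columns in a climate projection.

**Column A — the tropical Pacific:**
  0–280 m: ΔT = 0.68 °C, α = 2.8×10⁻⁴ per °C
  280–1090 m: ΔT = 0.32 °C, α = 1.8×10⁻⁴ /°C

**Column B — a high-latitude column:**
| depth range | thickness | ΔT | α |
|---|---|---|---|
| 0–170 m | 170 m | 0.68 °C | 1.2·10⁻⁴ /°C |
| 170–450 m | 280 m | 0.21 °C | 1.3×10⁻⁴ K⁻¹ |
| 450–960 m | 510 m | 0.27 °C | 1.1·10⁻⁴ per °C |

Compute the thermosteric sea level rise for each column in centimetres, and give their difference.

A 0.68 × 280 × 2.8×10⁻⁴ = 0.053312 m
A Layer 2: 810 × 1.8×10⁻⁴ × 0.32 = 0.046656 m
A total: 0.099968 m
B 0–170 m: 0.68 × 1.2×10⁻⁴ × 170 = 0.013872 m
B Layer 2: 0.21 × 280 × 1.3×10⁻⁴ = 0.007644 m
B 450–960 m: 0.27 × 510 × 1.1×10⁻⁴ = 0.015147 m
B total: 0.036663 m
Difference: 0.099968 − 0.036663 = 0.063305 m

A: 10 cm; B: 3.7 cm; difference 6.3 cm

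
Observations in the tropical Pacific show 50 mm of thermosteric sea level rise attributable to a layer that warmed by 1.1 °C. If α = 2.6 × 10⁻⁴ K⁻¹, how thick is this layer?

170 m

H = Δh/(αΔT) = 0.05 / (2.6×10⁻⁴ × 1.1) ≈ 174.8 m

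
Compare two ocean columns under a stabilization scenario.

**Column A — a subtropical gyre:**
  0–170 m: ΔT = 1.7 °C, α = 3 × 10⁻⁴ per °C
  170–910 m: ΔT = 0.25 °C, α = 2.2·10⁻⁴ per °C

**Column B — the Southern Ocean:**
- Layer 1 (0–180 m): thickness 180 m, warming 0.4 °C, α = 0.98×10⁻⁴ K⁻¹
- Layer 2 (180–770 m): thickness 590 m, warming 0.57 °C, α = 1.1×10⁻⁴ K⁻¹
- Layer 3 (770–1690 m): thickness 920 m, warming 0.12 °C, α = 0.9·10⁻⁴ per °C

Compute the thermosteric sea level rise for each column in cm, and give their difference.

A 1.7 × 170 × 3×10⁻⁴ = 0.08670 m
A Layer 2: 740 × 2.2×10⁻⁴ × 0.25 = 0.04070 m
A total: 0.12740 m
B 0–180 m: 0.4 × 0.98×10⁻⁴ × 180 = 0.007056 m
B 180–770 m: 1.1×10⁻⁴ × 590 × 0.57 = 0.036993 m
B Layer 3: 920 × 0.9×10⁻⁴ × 0.12 = 0.009936 m
B total: 0.053985 m
Difference: 0.12740 − 0.053985 = 0.073415 m

A: 12.7 cm; B: 5.40 cm; difference 7.34 cm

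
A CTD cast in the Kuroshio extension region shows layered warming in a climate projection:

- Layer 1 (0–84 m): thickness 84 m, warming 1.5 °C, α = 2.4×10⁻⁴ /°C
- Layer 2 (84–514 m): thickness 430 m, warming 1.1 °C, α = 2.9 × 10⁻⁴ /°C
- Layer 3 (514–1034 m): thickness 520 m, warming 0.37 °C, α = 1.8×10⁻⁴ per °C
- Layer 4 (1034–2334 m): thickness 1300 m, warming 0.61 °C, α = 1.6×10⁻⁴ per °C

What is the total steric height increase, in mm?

Layer 1: 2.4×10⁻⁴ × 84 × 1.5 = 0.03024 m
Layer 2: 1.1 × 2.9×10⁻⁴ × 430 = 0.13717 m
Layer 3: 1.8×10⁻⁴ × 520 × 0.37 = 0.034632 m
1034–2334 m: 0.61 × 1300 × 1.6×10⁻⁴ = 0.12688 m
Δh = 0.03024 + 0.13717 + 0.034632 + 0.12688 = 0.328922 m

329 mm of thermosteric rise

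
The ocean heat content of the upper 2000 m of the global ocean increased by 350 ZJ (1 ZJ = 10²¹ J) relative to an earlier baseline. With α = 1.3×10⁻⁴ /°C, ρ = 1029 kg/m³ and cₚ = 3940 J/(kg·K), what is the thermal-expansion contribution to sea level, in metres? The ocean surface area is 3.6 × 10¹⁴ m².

Per unit area: Q = 350×10²¹ / (3.6×10¹⁴) ≈ 9.722×10⁸ J/m²
Δh = αQ/(ρcₚ) = 1.3×10⁻⁴ × 9.722×10⁸ / (1029 × 3940) ≈ 0.031174 m

Δh = 0.031 m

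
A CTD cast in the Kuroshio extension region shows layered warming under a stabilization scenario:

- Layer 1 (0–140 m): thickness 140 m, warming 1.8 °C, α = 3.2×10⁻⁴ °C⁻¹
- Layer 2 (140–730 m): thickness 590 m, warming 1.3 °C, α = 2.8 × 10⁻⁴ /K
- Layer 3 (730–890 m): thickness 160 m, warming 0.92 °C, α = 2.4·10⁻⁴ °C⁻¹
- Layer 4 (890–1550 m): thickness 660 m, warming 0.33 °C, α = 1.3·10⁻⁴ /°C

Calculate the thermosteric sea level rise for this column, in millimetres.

1.8 × 3.2×10⁻⁴ × 140 = 0.08064 m
Layer 2: 1.3 × 590 × 2.8×10⁻⁴ = 0.21476 m
Layer 3: 0.92 × 160 × 2.4×10⁻⁴ = 0.035328 m
Layer 4: 1.3×10⁻⁴ × 0.33 × 660 = 0.028314 m
Δh = 0.08064 + 0.21476 + 0.035328 + 0.028314 = 0.359042 m

Δh = 360 mm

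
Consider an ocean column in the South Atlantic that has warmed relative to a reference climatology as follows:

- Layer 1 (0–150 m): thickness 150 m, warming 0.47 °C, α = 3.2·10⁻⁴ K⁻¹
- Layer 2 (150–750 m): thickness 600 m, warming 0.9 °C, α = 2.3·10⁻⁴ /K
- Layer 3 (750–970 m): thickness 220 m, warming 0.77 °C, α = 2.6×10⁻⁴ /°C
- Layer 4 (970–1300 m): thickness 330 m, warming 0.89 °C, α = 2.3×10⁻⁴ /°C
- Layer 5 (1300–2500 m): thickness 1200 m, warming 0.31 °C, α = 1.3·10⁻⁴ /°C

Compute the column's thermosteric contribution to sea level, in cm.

0–150 m: 150 × 3.2×10⁻⁴ × 0.47 = 0.02256 m
Layer 2: 2.3×10⁻⁴ × 600 × 0.9 = 0.12420 m
750–970 m: 0.77 × 220 × 2.6×10⁻⁴ = 0.044044 m
Layer 4: 330 × 0.89 × 2.3×10⁻⁴ = 0.067551 m
1300–2500 m: 1.3×10⁻⁴ × 0.31 × 1200 = 0.04836 m
Δh = 0.02256 + 0.12420 + 0.044044 + 0.067551 + 0.04836 = 0.306715 m

about 30.7 cm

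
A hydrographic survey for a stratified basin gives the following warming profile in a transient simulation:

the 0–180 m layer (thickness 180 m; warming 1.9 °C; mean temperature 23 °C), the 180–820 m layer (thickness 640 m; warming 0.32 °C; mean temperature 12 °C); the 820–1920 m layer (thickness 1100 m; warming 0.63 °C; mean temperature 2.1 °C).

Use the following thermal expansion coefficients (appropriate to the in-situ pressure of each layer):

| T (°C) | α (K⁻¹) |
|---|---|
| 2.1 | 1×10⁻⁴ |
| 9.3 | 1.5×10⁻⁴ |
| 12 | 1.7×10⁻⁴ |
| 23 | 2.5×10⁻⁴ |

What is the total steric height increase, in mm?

Layer 1 at 23 °C → α = 2.5×10⁻⁴ K⁻¹
Layer 2 at 12 °C → α = 1.7×10⁻⁴ K⁻¹
Layer 3 at 2.1 °C → α = 1×10⁻⁴ K⁻¹
2.5×10⁻⁴ × 1.9 × 180 = 0.08550 m
180–820 m: 1.7×10⁻⁴ × 640 × 0.32 = 0.034816 m
0.63 × 1×10⁻⁴ × 1100 = 0.06930 m
Δh = 0.08550 + 0.034816 + 0.06930 = 0.189616 m ≈ 190 mm

about 190 mm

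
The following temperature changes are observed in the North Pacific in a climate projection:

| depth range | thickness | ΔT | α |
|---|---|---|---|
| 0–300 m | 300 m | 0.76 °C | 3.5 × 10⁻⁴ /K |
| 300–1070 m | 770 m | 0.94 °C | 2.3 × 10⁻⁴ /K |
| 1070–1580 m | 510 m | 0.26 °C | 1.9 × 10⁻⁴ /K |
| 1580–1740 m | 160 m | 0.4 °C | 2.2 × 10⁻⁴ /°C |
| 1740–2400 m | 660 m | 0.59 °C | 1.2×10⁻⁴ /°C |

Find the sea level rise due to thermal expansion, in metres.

Δh = 0.332 m

0.76 × 300 × 3.5×10⁻⁴ = 0.07980 m
300–1070 m: 0.94 × 2.3×10⁻⁴ × 770 = 0.166474 m
1070–1580 m: 1.9×10⁻⁴ × 0.26 × 510 = 0.025194 m
2.2×10⁻⁴ × 160 × 0.4 = 0.01408 m
1740–2400 m: 1.2×10⁻⁴ × 660 × 0.59 = 0.046728 m
Δh = 0.07980 + 0.166474 + 0.025194 + 0.01408 + 0.046728 = 0.332276 m ≈ 0.332 m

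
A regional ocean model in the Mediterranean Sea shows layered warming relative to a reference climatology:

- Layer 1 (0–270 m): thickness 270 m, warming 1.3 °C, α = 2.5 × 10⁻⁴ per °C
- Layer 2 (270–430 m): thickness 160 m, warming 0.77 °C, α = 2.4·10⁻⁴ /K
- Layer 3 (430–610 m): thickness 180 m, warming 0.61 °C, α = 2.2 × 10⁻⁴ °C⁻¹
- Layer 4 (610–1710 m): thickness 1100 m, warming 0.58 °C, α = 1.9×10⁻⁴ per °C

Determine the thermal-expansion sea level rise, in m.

Δh = 0.26 m

2.5×10⁻⁴ × 270 × 1.3 = 0.08775 m
0.77 × 160 × 2.4×10⁻⁴ = 0.029568 m
2.2×10⁻⁴ × 0.61 × 180 = 0.024156 m
Layer 4: 1100 × 0.58 × 1.9×10⁻⁴ = 0.12122 m
Δh = 0.08775 + 0.029568 + 0.024156 + 0.12122 = 0.262694 m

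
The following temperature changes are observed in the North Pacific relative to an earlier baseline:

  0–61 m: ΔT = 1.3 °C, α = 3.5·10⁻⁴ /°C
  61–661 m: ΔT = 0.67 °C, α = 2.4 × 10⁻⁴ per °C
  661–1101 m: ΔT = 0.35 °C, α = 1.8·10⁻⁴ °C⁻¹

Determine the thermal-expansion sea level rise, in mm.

Δh = 150 mm

3.5×10⁻⁴ × 61 × 1.3 = 0.027755 m
0.67 × 600 × 2.4×10⁻⁴ = 0.09648 m
1.8×10⁻⁴ × 440 × 0.35 = 0.02772 m
Δh = 0.027755 + 0.09648 + 0.02772 = 0.151955 m ≈ 150 mm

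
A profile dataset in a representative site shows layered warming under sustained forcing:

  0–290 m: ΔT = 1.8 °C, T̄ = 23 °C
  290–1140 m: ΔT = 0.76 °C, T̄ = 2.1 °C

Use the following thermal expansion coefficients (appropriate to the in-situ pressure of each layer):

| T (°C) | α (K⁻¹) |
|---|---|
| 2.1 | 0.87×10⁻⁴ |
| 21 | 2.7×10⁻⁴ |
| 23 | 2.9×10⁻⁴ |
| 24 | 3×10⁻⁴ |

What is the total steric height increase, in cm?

Layer 1 at 23 °C → α = 2.9×10⁻⁴ K⁻¹
Layer 2 at 2.1 °C → α = 0.87×10⁻⁴ K⁻¹
2.9×10⁻⁴ × 1.8 × 290 = 0.15138 m
290–1140 m: 0.87×10⁻⁴ × 850 × 0.76 = 0.056202 m
Δh = 0.15138 + 0.056202 = 0.207582 m

about 21 cm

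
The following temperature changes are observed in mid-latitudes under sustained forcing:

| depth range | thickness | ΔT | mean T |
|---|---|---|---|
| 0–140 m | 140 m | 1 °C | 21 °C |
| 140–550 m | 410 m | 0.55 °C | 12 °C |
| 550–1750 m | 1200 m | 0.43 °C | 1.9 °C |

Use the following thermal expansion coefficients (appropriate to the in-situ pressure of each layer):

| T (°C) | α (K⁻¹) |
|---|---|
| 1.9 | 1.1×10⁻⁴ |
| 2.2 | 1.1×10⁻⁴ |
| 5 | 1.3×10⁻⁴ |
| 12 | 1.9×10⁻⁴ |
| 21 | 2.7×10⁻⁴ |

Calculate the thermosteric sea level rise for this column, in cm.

Layer 1 at 21 °C → α = 2.7×10⁻⁴ K⁻¹
Layer 2 at 12 °C → α = 1.9×10⁻⁴ K⁻¹
Layer 3 at 1.9 °C → α = 1.1×10⁻⁴ K⁻¹
140 × 2.7×10⁻⁴ × 1 = 0.03780 m
0.55 × 410 × 1.9×10⁻⁴ = 0.042845 m
0.43 × 1200 × 1.1×10⁻⁴ = 0.05676 m
Δh = 0.03780 + 0.042845 + 0.05676 = 0.137405 m ≈ 13.7 cm

13.7 cm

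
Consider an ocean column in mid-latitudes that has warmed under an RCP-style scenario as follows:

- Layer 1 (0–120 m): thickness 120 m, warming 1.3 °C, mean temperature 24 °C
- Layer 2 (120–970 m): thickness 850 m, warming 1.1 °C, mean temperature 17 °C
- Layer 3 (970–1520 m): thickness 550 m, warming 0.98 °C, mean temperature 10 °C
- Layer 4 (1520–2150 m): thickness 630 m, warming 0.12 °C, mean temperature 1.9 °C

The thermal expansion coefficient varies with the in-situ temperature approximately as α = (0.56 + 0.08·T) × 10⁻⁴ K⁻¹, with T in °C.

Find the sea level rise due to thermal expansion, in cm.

Δh = 30 cm

Layer 1: α = (0.56 + 0.08×24)×10⁻⁴ = 2.48×10⁻⁴ K⁻¹
Layer 2: α = (0.56 + 0.08×17)×10⁻⁴ = 1.92×10⁻⁴ K⁻¹
Layer 3: α = (0.56 + 0.08×10)×10⁻⁴ = 1.36×10⁻⁴ K⁻¹
Layer 4: α = (0.56 + 0.08×1.9)×10⁻⁴ = 0.712×10⁻⁴ K⁻¹
0–120 m: 120 × 1.3 × 2.48×10⁻⁴ = 0.038688 m
Layer 2: 1.1 × 850 × 1.92×10⁻⁴ = 0.17952 m
970–1520 m: 550 × 1.36×10⁻⁴ × 0.98 = 0.073304 m
1520–2150 m: 0.12 × 630 × 0.712×10⁻⁴ = 0.00538272 m
Δh = 0.038688 + 0.17952 + 0.073304 + 0.00538272 = 0.29689472 m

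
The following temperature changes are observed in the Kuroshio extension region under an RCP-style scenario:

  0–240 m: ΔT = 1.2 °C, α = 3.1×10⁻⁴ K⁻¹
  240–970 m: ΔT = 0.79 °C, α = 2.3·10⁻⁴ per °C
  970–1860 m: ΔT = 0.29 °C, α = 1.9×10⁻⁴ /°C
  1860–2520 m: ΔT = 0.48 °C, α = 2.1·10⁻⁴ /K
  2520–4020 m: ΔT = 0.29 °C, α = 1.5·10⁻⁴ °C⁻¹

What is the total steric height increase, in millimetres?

0–240 m: 1.2 × 3.1×10⁻⁴ × 240 = 0.08928 m
730 × 0.79 × 2.3×10⁻⁴ = 0.132641 m
890 × 0.29 × 1.9×10⁻⁴ = 0.049039 m
Layer 4: 2.1×10⁻⁴ × 0.48 × 660 = 0.066528 m
2520–4020 m: 1.5×10⁻⁴ × 1500 × 0.29 = 0.06525 m
Δh = 0.08928 + 0.132641 + 0.049039 + 0.066528 + 0.06525 = 0.402738 m

400 mm of thermosteric rise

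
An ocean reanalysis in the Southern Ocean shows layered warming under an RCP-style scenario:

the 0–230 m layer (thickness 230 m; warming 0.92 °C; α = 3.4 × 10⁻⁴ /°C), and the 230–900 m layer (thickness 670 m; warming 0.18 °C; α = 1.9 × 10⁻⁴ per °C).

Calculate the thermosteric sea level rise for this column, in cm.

about 9.5 cm

0–230 m: 230 × 3.4×10⁻⁴ × 0.92 = 0.071944 m
Layer 2: 1.9×10⁻⁴ × 670 × 0.18 = 0.022914 m
Δh = 0.071944 + 0.022914 = 0.094858 m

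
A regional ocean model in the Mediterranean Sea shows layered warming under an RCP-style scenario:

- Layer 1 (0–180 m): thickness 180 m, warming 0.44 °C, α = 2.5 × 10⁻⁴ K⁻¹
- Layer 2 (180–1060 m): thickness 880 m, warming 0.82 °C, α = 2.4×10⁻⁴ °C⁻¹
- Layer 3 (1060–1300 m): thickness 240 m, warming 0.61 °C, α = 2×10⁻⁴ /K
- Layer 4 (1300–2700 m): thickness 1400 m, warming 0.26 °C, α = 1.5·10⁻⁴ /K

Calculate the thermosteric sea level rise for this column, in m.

2.5×10⁻⁴ × 0.44 × 180 = 0.01980 m
0.82 × 880 × 2.4×10⁻⁴ = 0.173184 m
1060–1300 m: 240 × 0.61 × 2×10⁻⁴ = 0.02928 m
1.5×10⁻⁴ × 1400 × 0.26 = 0.05460 m
Δh = 0.01980 + 0.173184 + 0.02928 + 0.05460 = 0.276864 m

Δh ≈ 0.28 m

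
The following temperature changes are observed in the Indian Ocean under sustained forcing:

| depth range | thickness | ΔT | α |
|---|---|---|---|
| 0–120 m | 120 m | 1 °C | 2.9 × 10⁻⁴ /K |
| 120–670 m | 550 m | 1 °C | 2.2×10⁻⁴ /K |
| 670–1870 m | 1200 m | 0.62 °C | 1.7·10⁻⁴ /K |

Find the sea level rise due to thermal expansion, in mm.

Δh ≈ 282 mm

1 × 2.9×10⁻⁴ × 120 = 0.03480 m
120–670 m: 1 × 550 × 2.2×10⁻⁴ = 0.12100 m
1.7×10⁻⁴ × 0.62 × 1200 = 0.12648 m
Δh = 0.03480 + 0.12100 + 0.12648 = 0.28228 m ≈ 282 mm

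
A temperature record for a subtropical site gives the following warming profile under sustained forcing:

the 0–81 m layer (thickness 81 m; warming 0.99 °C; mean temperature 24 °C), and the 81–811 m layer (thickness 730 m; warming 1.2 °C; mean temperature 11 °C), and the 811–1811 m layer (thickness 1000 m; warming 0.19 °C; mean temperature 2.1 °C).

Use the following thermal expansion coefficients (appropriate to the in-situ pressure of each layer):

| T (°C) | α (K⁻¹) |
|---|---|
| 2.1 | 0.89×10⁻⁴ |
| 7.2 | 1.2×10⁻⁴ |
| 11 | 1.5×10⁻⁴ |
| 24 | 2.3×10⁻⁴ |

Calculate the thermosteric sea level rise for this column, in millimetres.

Δh ≈ 167 mm

Layer 1 at 24 °C → α = 2.3×10⁻⁴ K⁻¹
Layer 2 at 11 °C → α = 1.5×10⁻⁴ K⁻¹
Layer 3 at 2.1 °C → α = 0.89×10⁻⁴ K⁻¹
81 × 2.3×10⁻⁴ × 0.99 = 0.0184437 m
81–811 m: 1.5×10⁻⁴ × 1.2 × 730 = 0.13140 m
811–1811 m: 0.19 × 0.89×10⁻⁴ × 1000 = 0.01691 m
Δh = 0.0184437 + 0.13140 + 0.01691 = 0.1667537 m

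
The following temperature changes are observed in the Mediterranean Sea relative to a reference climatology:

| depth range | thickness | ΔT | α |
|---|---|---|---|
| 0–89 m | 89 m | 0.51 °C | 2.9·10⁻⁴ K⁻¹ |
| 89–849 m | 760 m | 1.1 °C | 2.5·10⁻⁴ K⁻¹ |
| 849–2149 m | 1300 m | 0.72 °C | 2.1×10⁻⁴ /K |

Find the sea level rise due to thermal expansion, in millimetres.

420 mm of thermosteric rise

0–89 m: 89 × 0.51 × 2.9×10⁻⁴ = 0.0131631 m
89–849 m: 760 × 2.5×10⁻⁴ × 1.1 = 0.20900 m
849–2149 m: 2.1×10⁻⁴ × 0.72 × 1300 = 0.19656 m
Δh = 0.0131631 + 0.20900 + 0.19656 = 0.4187231 m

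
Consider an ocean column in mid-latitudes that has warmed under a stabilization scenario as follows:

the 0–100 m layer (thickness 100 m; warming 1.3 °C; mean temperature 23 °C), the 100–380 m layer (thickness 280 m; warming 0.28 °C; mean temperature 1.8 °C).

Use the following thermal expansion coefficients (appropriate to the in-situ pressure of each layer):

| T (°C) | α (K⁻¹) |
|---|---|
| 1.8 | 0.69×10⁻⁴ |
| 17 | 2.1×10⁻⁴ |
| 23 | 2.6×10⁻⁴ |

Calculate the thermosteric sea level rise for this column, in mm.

Layer 1 at 23 °C → α = 2.6×10⁻⁴ K⁻¹
Layer 2 at 1.8 °C → α = 0.69×10⁻⁴ K⁻¹
0–100 m: 1.3 × 2.6×10⁻⁴ × 100 = 0.03380 m
Layer 2: 0.69×10⁻⁴ × 0.28 × 280 = 0.0054096 m
Δh = 0.03380 + 0.0054096 = 0.0392096 m

Δh ≈ 39.2 mm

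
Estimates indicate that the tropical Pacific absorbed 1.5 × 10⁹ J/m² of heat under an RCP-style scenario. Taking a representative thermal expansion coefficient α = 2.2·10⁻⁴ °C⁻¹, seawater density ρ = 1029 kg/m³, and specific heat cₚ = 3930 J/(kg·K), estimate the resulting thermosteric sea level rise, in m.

Δh = αQ/(ρcₚ) = 2.2×10⁻⁴ × 1.5×10⁹ / (1029 × 3930) ≈ 0.081603 m

about 0.0816 m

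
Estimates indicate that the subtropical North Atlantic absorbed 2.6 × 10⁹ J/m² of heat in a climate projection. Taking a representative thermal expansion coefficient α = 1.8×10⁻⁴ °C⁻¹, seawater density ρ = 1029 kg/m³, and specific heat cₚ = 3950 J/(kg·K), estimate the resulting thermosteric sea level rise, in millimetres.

115 mm

Δh = αQ/(ρcₚ) = 1.8×10⁻⁴ × 2.6×10⁹ / (1029 × 3950) ≈ 0.11514 m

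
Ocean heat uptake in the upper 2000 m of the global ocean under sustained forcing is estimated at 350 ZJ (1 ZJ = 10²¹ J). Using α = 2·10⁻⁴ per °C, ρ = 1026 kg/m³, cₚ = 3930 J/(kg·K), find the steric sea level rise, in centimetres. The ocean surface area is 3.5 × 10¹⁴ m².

Δh ≈ 4.96 cm

Per unit area: Q = 350×10²¹ / (3.5×10¹⁴) = 1×10⁹ J/m²
Δh = αQ/(ρcₚ) = 2×10⁻⁴ × 1×10⁹ / (1026 × 3930) ≈ 0.049601 m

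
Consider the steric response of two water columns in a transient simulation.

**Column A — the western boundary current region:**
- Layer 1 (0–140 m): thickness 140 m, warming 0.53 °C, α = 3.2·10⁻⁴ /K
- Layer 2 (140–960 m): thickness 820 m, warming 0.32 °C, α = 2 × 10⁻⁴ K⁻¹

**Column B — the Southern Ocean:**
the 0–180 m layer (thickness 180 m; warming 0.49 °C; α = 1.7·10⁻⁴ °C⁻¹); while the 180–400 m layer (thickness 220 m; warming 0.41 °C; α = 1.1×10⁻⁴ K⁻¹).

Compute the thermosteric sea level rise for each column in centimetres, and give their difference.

A 3.2×10⁻⁴ × 0.53 × 140 = 0.023744 m
A 140–960 m: 2×10⁻⁴ × 0.32 × 820 = 0.05248 m
A total: 0.076224 m
B 0–180 m: 0.49 × 1.7×10⁻⁴ × 180 = 0.014994 m
B 180–400 m: 220 × 0.41 × 1.1×10⁻⁴ = 0.009922 m
B total: 0.024916 m
Difference: 0.076224 − 0.024916 = 0.051308 m

A: 7.62 cm; B: 2.49 cm; difference 5.13 cm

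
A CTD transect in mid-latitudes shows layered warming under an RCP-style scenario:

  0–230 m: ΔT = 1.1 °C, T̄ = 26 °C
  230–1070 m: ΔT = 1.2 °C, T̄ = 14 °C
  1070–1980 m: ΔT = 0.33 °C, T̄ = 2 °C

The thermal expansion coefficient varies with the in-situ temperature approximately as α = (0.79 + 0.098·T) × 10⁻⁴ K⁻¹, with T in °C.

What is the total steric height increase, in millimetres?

Layer 1: α = (0.79 + 0.098×26)×10⁻⁴ = 3.338×10⁻⁴ K⁻¹
Layer 2: α = (0.79 + 0.098×14)×10⁻⁴ = 2.162×10⁻⁴ K⁻¹
Layer 3: α = (0.79 + 0.098×2)×10⁻⁴ = 0.986×10⁻⁴ K⁻¹
Layer 1: 1.1 × 230 × 3.338×10⁻⁴ = 0.0844514 m
1.2 × 2.162×10⁻⁴ × 840 = 0.2179296 m
1070–1980 m: 0.33 × 910 × 0.986×10⁻⁴ = 0.02960958 m
Δh = 0.0844514 + 0.2179296 + 0.02960958 = 0.33199058 m

332 mm of thermosteric rise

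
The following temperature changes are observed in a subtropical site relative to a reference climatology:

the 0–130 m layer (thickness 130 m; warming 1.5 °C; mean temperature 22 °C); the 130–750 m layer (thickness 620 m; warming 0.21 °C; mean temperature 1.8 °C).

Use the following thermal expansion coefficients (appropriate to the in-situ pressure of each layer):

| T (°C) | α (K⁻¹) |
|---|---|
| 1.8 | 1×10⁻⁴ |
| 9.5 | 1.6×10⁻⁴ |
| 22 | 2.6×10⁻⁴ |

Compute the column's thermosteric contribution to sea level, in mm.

63.7 mm of thermosteric rise

Layer 1 at 22 °C → α = 2.6×10⁻⁴ K⁻¹
Layer 2 at 1.8 °C → α = 1×10⁻⁴ K⁻¹
130 × 2.6×10⁻⁴ × 1.5 = 0.05070 m
130–750 m: 0.21 × 1×10⁻⁴ × 620 = 0.01302 m
Δh = 0.05070 + 0.01302 = 0.06372 m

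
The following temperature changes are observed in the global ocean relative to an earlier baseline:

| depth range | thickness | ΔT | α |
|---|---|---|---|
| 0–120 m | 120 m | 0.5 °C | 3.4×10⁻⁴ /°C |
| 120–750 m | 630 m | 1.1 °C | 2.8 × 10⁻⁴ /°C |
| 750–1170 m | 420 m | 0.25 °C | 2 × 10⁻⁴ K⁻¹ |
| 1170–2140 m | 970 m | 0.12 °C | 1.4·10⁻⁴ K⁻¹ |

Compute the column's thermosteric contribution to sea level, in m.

Layer 1: 3.4×10⁻⁴ × 120 × 0.5 = 0.02040 m
1.1 × 630 × 2.8×10⁻⁴ = 0.19404 m
750–1170 m: 420 × 2×10⁻⁴ × 0.25 = 0.02100 m
Layer 4: 970 × 1.4×10⁻⁴ × 0.12 = 0.016296 m
Δh = 0.02040 + 0.19404 + 0.02100 + 0.016296 = 0.251736 m

0.252 m of thermosteric rise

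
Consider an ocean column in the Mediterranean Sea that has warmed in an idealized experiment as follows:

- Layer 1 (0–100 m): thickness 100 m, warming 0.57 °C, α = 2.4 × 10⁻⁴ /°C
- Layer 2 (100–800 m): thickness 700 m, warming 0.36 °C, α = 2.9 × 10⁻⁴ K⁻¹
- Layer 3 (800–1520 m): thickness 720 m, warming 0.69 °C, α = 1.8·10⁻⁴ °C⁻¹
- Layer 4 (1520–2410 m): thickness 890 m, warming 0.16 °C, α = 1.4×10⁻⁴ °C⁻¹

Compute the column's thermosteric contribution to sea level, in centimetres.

Δh = 19.6 cm

0–100 m: 2.4×10⁻⁴ × 0.57 × 100 = 0.01368 m
Layer 2: 700 × 2.9×10⁻⁴ × 0.36 = 0.07308 m
800–1520 m: 720 × 0.69 × 1.8×10⁻⁴ = 0.089424 m
Layer 4: 1.4×10⁻⁴ × 890 × 0.16 = 0.019936 m
Δh = 0.01368 + 0.07308 + 0.089424 + 0.019936 = 0.19612 m ≈ 19.6 cm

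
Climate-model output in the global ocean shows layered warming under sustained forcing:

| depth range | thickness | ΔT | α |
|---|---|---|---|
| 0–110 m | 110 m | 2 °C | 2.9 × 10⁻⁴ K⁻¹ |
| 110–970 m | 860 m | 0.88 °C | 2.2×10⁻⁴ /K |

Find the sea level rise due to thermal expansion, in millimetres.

about 230 mm

0–110 m: 2.9×10⁻⁴ × 2 × 110 = 0.06380 m
2.2×10⁻⁴ × 860 × 0.88 = 0.166496 m
Δh = 0.06380 + 0.166496 = 0.230296 m ≈ 230 mm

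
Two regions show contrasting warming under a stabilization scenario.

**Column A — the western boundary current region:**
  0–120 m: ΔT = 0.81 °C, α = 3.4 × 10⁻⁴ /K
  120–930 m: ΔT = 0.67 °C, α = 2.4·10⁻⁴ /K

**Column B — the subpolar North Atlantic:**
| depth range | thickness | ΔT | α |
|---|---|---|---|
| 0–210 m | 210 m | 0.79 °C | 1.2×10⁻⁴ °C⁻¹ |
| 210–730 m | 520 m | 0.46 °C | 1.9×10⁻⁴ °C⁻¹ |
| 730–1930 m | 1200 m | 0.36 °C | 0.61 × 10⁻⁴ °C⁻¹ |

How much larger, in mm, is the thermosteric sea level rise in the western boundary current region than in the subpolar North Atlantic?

A 0–120 m: 120 × 0.81 × 3.4×10⁻⁴ = 0.033048 m
A Layer 2: 810 × 2.4×10⁻⁴ × 0.67 = 0.130248 m
A total: 0.163296 m
B 210 × 1.2×10⁻⁴ × 0.79 = 0.019908 m
B Layer 2: 1.9×10⁻⁴ × 520 × 0.46 = 0.045448 m
B 730–1930 m: 1200 × 0.61×10⁻⁴ × 0.36 = 0.026352 m
B total: 0.091708 m
Difference: 0.163296 − 0.091708 = 0.071588 m

72 mm larger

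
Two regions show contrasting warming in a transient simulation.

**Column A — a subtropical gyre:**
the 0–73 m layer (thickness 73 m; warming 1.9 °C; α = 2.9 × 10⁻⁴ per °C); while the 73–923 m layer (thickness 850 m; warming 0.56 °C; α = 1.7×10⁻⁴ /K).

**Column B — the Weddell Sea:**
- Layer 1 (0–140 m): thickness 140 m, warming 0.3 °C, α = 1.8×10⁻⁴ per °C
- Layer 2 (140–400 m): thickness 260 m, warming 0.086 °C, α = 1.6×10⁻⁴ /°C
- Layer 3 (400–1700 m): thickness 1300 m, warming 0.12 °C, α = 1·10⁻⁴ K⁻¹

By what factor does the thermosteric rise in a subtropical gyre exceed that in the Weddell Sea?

A 73 × 1.9 × 2.9×10⁻⁴ = 0.040223 m
A Layer 2: 1.7×10⁻⁴ × 0.56 × 850 = 0.08092 m
A total: 0.121143 m
B 140 × 1.8×10⁻⁴ × 0.3 = 0.00756 m
B Layer 2: 0.086 × 1.6×10⁻⁴ × 260 = 0.0035776 m
B 0.12 × 1300 × 1×10⁻⁴ = 0.01560 m
B total: 0.0267376 m
Ratio: 0.121143 / 0.0267376 ≈ 4.531

≈ 4.5×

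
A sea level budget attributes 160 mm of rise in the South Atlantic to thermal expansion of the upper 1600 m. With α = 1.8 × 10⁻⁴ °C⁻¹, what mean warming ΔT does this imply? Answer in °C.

ΔT = Δh/(αH) = 0.16 / (1.8×10⁻⁴ × 1600) ≈ 0.5556 °C

about 0.556 °C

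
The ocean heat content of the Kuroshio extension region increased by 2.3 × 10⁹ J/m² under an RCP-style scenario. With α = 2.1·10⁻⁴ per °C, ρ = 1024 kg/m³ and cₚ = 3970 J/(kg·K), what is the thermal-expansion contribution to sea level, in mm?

120 mm of thermosteric rise

Δh = αQ/(ρcₚ) = 2.1×10⁻⁴ × 2.3×10⁹ / (1024 × 3970) ≈ 0.11881 m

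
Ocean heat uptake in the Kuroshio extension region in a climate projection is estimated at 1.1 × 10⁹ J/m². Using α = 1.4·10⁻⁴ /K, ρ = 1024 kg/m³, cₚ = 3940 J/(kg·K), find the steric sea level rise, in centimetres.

Δh ≈ 3.82 cm

Δh = αQ/(ρcₚ) = 1.4×10⁻⁴ × 1.1×10⁹ / (1024 × 3940) ≈ 0.03817 m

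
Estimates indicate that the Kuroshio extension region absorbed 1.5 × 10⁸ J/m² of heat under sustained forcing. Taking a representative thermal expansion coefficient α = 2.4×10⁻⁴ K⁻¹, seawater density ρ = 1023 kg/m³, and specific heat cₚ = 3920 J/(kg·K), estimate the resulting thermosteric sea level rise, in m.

Δh ≈ 0.0090 m

Δh = αQ/(ρcₚ) = 2.4×10⁻⁴ × 1.5×10⁸ / (1023 × 3920) ≈ 0.0089772 m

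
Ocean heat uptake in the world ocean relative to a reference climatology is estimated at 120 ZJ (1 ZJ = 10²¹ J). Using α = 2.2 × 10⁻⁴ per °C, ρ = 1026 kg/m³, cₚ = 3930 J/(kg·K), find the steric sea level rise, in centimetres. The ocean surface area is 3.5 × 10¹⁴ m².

Δh = 1.87 cm

Per unit area: Q = 120×10²¹ / (3.5×10¹⁴) ≈ 3.429×10⁸ J/m²
Δh = αQ/(ρcₚ) = 2.2×10⁻⁴ × 3.429×10⁸ / (1026 × 3930) ≈ 0.018709 m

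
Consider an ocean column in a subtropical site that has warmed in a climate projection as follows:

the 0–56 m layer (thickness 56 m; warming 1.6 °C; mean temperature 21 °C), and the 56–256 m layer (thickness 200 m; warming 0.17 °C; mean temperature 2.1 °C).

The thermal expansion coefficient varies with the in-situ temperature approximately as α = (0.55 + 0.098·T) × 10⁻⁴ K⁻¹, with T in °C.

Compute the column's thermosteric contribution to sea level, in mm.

Layer 1: α = (0.55 + 0.098×21)×10⁻⁴ = 2.608×10⁻⁴ K⁻¹
Layer 2: α = (0.55 + 0.098×2.1)×10⁻⁴ = 0.7558×10⁻⁴ K⁻¹
1.6 × 56 × 2.608×10⁻⁴ = 0.02336768 m
Layer 2: 200 × 0.7558×10⁻⁴ × 0.17 = 0.00256972 m
Δh = 0.02336768 + 0.00256972 = 0.0259374 m ≈ 26 mm

Δh ≈ 26 mm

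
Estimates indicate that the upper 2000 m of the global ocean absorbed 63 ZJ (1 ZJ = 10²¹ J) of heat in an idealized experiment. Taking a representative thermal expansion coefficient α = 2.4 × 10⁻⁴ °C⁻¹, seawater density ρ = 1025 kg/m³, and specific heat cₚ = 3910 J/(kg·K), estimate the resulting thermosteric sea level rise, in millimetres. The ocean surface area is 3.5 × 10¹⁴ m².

10.8 mm

Per unit area: Q = 63×10²¹ / (3.5×10¹⁴) = 1.8×10⁸ J/m²
Δh = αQ/(ρcₚ) = 2.4×10⁻⁴ × 1.8×10⁸ / (1025 × 3910) ≈ 0.010779 m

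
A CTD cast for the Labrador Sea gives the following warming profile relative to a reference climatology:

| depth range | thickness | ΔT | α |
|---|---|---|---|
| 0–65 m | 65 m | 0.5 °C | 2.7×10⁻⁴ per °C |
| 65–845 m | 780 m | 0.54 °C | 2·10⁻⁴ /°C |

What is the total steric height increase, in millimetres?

0.5 × 2.7×10⁻⁴ × 65 = 0.008775 m
65–845 m: 2×10⁻⁴ × 780 × 0.54 = 0.08424 m
Δh = 0.008775 + 0.08424 = 0.093015 m ≈ 93.0 mm

Δh ≈ 93.0 mm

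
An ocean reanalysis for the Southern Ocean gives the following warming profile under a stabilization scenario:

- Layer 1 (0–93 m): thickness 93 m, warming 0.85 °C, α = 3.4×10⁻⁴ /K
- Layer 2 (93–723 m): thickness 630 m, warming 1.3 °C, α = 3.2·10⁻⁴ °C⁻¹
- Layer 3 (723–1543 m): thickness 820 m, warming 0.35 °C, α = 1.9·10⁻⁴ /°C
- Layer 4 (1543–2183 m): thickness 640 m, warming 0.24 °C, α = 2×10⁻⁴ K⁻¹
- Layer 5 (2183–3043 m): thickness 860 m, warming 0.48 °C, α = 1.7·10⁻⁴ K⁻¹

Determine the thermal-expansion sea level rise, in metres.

Layer 1: 3.4×10⁻⁴ × 0.85 × 93 = 0.026877 m
93–723 m: 3.2×10⁻⁴ × 1.3 × 630 = 0.26208 m
723–1543 m: 0.35 × 820 × 1.9×10⁻⁴ = 0.05453 m
1543–2183 m: 0.24 × 2×10⁻⁴ × 640 = 0.03072 m
Layer 5: 860 × 1.7×10⁻⁴ × 0.48 = 0.070176 m
Δh = 0.026877 + 0.26208 + 0.05453 + 0.03072 + 0.070176 = 0.444383 m ≈ 0.444 m

0.444 m of thermosteric rise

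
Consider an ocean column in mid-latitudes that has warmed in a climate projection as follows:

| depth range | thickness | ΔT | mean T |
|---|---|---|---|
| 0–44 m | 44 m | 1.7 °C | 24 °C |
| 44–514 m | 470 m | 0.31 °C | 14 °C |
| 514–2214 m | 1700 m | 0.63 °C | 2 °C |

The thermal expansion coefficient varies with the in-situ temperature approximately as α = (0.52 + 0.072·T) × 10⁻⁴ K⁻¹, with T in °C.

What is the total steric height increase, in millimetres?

Layer 1: α = (0.52 + 0.072×24)×10⁻⁴ = 2.248×10⁻⁴ K⁻¹
Layer 2: α = (0.52 + 0.072×14)×10⁻⁴ = 1.528×10⁻⁴ K⁻¹
Layer 3: α = (0.52 + 0.072×2)×10⁻⁴ = 0.664×10⁻⁴ K⁻¹
2.248×10⁻⁴ × 44 × 1.7 = 0.01681504 m
Layer 2: 1.528×10⁻⁴ × 0.31 × 470 = 0.02226296 m
Layer 3: 0.63 × 0.664×10⁻⁴ × 1700 = 0.0711144 m
Δh = 0.01681504 + 0.02226296 + 0.0711144 = 0.1101924 m ≈ 110 mm

110 mm of thermosteric rise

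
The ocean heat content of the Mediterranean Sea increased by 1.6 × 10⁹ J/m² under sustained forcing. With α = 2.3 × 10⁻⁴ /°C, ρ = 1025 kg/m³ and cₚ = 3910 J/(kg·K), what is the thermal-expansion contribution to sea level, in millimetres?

Δh = αQ/(ρcₚ) = 2.3×10⁻⁴ × 1.6×10⁹ / (1025 × 3910) ≈ 0.091822 m

91.8 mm of thermosteric rise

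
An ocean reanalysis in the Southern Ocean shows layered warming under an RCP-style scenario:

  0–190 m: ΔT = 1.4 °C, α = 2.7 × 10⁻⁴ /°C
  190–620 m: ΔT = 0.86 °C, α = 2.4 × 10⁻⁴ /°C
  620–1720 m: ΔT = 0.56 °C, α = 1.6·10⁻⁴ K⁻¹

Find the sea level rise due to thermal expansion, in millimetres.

Layer 1: 190 × 1.4 × 2.7×10⁻⁴ = 0.07182 m
2.4×10⁻⁴ × 0.86 × 430 = 0.088752 m
1100 × 1.6×10⁻⁴ × 0.56 = 0.09856 m
Δh = 0.07182 + 0.088752 + 0.09856 = 0.259132 m ≈ 260 mm

about 260 mm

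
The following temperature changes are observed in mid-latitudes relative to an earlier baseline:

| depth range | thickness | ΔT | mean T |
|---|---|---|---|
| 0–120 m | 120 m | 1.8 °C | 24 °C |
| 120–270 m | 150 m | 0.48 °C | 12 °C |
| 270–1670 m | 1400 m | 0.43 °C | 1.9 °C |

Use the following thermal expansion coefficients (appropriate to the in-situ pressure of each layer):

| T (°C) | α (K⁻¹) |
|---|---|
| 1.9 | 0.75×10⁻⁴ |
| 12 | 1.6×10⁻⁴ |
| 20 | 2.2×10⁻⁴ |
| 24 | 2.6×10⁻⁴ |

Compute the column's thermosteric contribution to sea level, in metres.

about 0.11 m

Layer 1 at 24 °C → α = 2.6×10⁻⁴ K⁻¹
Layer 2 at 12 °C → α = 1.6×10⁻⁴ K⁻¹
Layer 3 at 1.9 °C → α = 0.75×10⁻⁴ K⁻¹
Layer 1: 1.8 × 120 × 2.6×10⁻⁴ = 0.05616 m
150 × 1.6×10⁻⁴ × 0.48 = 0.01152 m
Layer 3: 0.75×10⁻⁴ × 0.43 × 1400 = 0.04515 m
Δh = 0.05616 + 0.01152 + 0.04515 = 0.11283 m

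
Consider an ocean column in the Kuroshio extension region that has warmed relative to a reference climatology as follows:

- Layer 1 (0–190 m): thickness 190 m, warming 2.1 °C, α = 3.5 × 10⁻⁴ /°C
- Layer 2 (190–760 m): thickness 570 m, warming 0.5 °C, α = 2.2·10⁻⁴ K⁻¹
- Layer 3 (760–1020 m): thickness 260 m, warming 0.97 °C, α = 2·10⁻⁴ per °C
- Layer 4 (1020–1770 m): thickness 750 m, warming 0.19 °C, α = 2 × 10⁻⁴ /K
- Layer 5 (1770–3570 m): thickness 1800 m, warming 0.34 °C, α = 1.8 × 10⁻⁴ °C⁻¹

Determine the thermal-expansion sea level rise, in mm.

Δh ≈ 391 mm

0–190 m: 190 × 3.5×10⁻⁴ × 2.1 = 0.13965 m
190–760 m: 0.5 × 2.2×10⁻⁴ × 570 = 0.06270 m
2×10⁻⁴ × 260 × 0.97 = 0.05044 m
Layer 4: 750 × 0.19 × 2×10⁻⁴ = 0.02850 m
1770–3570 m: 0.34 × 1800 × 1.8×10⁻⁴ = 0.11016 m
Δh = 0.13965 + 0.06270 + 0.05044 + 0.02850 + 0.11016 = 0.39145 m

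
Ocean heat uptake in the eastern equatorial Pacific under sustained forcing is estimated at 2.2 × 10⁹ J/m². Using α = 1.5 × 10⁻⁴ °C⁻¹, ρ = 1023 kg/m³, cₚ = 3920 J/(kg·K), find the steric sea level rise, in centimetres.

Δh = αQ/(ρcₚ) = 1.5×10⁻⁴ × 2.2×10⁹ / (1023 × 3920) ≈ 0.082291 m

about 8.23 cm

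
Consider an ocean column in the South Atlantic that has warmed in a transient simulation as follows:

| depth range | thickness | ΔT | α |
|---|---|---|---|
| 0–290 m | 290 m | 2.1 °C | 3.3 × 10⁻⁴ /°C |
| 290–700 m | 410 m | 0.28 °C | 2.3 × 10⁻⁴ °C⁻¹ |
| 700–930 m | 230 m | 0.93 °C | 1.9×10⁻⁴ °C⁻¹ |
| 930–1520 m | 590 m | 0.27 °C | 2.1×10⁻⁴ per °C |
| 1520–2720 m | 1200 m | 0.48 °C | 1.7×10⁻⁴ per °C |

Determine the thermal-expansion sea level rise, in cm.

Layer 1: 3.3×10⁻⁴ × 290 × 2.1 = 0.20097 m
290–700 m: 0.28 × 410 × 2.3×10⁻⁴ = 0.026404 m
700–930 m: 230 × 1.9×10⁻⁴ × 0.93 = 0.040641 m
Layer 4: 0.27 × 2.1×10⁻⁴ × 590 = 0.033453 m
1520–2720 m: 1.7×10⁻⁴ × 0.48 × 1200 = 0.09792 m
Δh = 0.20097 + 0.026404 + 0.040641 + 0.033453 + 0.09792 = 0.399388 m

about 39.9 cm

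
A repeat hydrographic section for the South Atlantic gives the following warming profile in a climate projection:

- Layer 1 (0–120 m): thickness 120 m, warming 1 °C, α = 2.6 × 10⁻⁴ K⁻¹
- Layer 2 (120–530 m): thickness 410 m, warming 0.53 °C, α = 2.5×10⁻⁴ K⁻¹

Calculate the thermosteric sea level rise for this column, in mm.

2.6×10⁻⁴ × 1 × 120 = 0.03120 m
120–530 m: 2.5×10⁻⁴ × 410 × 0.53 = 0.054325 m
Δh = 0.03120 + 0.054325 = 0.085525 m

85.5 mm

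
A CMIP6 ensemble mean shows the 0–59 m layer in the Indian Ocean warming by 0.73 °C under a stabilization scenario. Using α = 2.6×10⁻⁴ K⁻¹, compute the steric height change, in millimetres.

Δh = αΔT·H = 2.6×10⁻⁴ × 0.73 × 59 = 0.0111982 m

11 mm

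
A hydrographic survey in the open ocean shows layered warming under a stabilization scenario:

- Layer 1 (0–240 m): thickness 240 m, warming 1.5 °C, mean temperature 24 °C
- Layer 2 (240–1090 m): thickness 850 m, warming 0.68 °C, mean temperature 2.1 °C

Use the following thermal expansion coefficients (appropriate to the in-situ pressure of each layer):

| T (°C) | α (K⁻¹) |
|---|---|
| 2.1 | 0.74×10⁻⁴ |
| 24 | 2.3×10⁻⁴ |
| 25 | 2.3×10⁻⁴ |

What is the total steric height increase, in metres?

0.13 m of thermosteric rise

Layer 1 at 24 °C → α = 2.3×10⁻⁴ K⁻¹
Layer 2 at 2.1 °C → α = 0.74×10⁻⁴ K⁻¹
2.3×10⁻⁴ × 1.5 × 240 = 0.08280 m
850 × 0.74×10⁻⁴ × 0.68 = 0.042772 m
Δh = 0.08280 + 0.042772 = 0.125572 m ≈ 0.13 m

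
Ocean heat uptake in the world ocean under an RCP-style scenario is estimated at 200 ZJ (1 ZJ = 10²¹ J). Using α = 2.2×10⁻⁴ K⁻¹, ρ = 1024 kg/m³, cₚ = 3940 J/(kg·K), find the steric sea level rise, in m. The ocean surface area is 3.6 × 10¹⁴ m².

about 0.0303 m

Per unit area: Q = 200×10²¹ / (3.6×10¹⁴) ≈ 5.556×10⁸ J/m²
Δh = αQ/(ρcₚ) = 2.2×10⁻⁴ × 5.556×10⁸ / (1024 × 3940) ≈ 0.030296 m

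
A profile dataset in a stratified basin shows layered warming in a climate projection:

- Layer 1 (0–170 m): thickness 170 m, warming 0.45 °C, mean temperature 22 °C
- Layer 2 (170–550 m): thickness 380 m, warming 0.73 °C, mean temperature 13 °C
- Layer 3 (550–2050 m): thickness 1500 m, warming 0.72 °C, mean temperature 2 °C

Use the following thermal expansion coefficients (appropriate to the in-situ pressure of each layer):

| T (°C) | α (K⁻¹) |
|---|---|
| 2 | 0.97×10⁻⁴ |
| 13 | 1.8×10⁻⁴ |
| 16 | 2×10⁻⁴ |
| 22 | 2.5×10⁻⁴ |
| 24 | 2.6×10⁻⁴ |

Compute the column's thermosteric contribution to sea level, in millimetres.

Δh ≈ 174 mm

Layer 1 at 22 °C → α = 2.5×10⁻⁴ K⁻¹
Layer 2 at 13 °C → α = 1.8×10⁻⁴ K⁻¹
Layer 3 at 2 °C → α = 0.97×10⁻⁴ K⁻¹
2.5×10⁻⁴ × 0.45 × 170 = 0.019125 m
1.8×10⁻⁴ × 0.73 × 380 = 0.049932 m
0.72 × 0.97×10⁻⁴ × 1500 = 0.10476 m
Δh = 0.019125 + 0.049932 + 0.10476 = 0.173817 m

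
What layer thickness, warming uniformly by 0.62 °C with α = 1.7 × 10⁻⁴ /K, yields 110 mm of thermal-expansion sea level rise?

1040 m

H = Δh/(αΔT) = 0.11 / (1.7×10⁻⁴ × 0.62) ≈ 1044 m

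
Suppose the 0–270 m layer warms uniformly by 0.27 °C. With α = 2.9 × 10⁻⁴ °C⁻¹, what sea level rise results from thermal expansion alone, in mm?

about 21.1 mm

Δh = αΔT·H = 2.9×10⁻⁴ × 0.27 × 270 = 0.021141 m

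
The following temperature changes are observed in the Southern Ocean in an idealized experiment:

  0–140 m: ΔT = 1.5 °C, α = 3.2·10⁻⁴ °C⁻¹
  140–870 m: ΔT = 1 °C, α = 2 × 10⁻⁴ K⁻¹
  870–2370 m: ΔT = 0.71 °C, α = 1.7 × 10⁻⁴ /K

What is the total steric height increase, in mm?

Δh ≈ 394 mm

0–140 m: 1.5 × 140 × 3.2×10⁻⁴ = 0.06720 m
140–870 m: 2×10⁻⁴ × 730 × 1 = 0.14600 m
870–2370 m: 1.7×10⁻⁴ × 0.71 × 1500 = 0.18105 m
Δh = 0.06720 + 0.14600 + 0.18105 = 0.39425 m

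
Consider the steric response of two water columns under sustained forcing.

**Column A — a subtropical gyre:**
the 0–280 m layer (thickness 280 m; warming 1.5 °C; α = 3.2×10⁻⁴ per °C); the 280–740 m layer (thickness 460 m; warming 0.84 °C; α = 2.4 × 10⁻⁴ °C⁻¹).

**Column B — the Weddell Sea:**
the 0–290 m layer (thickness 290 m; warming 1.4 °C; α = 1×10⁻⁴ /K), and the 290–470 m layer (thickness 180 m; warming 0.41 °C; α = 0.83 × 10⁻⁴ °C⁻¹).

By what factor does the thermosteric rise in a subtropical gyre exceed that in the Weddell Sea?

≈ 4.9×

A 0–280 m: 1.5 × 3.2×10⁻⁴ × 280 = 0.13440 m
A 0.84 × 460 × 2.4×10⁻⁴ = 0.092736 m
A total: 0.227136 m
B Layer 1: 1×10⁻⁴ × 1.4 × 290 = 0.04060 m
B 180 × 0.41 × 0.83×10⁻⁴ = 0.0061254 m
B total: 0.0467254 m
Ratio: 0.227136 / 0.0467254 ≈ 4.861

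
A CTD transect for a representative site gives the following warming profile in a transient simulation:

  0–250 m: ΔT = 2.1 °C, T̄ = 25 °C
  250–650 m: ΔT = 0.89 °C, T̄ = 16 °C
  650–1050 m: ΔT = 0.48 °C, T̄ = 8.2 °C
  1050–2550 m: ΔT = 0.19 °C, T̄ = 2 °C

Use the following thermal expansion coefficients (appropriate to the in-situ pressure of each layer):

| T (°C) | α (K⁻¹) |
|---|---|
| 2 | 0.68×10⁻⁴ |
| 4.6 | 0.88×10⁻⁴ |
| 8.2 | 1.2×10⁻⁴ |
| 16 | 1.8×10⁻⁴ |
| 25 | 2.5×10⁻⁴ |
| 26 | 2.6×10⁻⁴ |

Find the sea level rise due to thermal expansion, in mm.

Layer 1 at 25 °C → α = 2.5×10⁻⁴ K⁻¹
Layer 2 at 16 °C → α = 1.8×10⁻⁴ K⁻¹
Layer 3 at 8.2 °C → α = 1.2×10⁻⁴ K⁻¹
Layer 4 at 2 °C → α = 0.68×10⁻⁴ K⁻¹
Layer 1: 250 × 2.5×10⁻⁴ × 2.1 = 0.13125 m
Layer 2: 0.89 × 400 × 1.8×10⁻⁴ = 0.06408 m
0.48 × 1.2×10⁻⁴ × 400 = 0.02304 m
0.68×10⁻⁴ × 0.19 × 1500 = 0.01938 m
Δh = 0.13125 + 0.06408 + 0.02304 + 0.01938 = 0.23775 m ≈ 238 mm

about 238 mm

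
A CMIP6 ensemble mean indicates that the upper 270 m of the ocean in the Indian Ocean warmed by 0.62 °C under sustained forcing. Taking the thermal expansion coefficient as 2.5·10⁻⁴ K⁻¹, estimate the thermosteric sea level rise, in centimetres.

Δh ≈ 4.2 cm

Δh = αΔT·H = 2.5×10⁻⁴ × 0.62 × 270 = 0.04185 m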